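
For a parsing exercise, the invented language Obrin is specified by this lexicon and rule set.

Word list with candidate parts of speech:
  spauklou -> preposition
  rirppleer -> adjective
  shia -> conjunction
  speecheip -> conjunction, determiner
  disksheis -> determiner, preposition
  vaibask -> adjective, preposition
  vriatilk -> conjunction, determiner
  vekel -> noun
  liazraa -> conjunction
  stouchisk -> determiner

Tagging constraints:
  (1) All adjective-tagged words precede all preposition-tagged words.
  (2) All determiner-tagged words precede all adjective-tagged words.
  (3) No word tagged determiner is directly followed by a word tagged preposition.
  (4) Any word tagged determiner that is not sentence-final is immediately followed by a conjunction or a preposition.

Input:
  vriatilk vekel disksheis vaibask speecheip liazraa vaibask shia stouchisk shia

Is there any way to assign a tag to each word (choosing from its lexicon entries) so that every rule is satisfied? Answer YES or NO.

YES

Candidates per position — 1:vriatilk {conjunction,determiner}; 2:vekel {noun}; 3:disksheis {determiner,preposition}; 4:vaibask {adjective,preposition}; 5:speecheip {conjunction,determiner}; 6:liazraa {conjunction}; 7:vaibask {adjective,preposition}; 8:shia {conjunction}; 9:stouchisk {determiner}; 10:shia {conjunction}.
One satisfying assignment: conjunction noun preposition preposition determiner conjunction preposition conjunction determiner conjunction.
Rule-by-rule: rule 1 ok; rule 2 ok; rule 3 ok; rule 4 ok.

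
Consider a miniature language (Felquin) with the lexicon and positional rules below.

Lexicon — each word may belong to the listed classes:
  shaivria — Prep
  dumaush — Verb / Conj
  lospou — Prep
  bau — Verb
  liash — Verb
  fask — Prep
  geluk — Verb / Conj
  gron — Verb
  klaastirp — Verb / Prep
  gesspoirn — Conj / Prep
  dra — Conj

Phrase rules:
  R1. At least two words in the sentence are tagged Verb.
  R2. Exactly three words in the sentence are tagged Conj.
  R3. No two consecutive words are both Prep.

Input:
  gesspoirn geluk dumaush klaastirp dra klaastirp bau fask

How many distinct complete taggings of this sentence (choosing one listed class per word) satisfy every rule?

Candidates per position — 1:gesspoirn {Conj,Prep}; 2:geluk {Verb,Conj}; 3:dumaush {Verb,Conj}; 4:klaastirp {Verb,Prep}; 5:dra {Conj}; 6:klaastirp {Verb,Prep}; 7:bau {Verb}; 8:fask {Prep}.
There are 32 candidate sequences in total.
Checking each against the rules leaves 11 sequences.
Count = 11.

11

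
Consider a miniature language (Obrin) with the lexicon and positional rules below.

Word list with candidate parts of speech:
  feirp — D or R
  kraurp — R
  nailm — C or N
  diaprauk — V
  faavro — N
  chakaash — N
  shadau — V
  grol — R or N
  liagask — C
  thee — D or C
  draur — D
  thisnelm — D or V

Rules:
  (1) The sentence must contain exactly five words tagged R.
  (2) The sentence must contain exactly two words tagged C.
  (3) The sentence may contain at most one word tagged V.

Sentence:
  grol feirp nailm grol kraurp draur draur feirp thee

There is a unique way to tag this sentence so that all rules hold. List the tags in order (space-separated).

R R C R R D D R C

Candidates per position — 1:grol {R,N}; 2:feirp {D,R}; 3:nailm {C,N}; 4:grol {R,N}; 5:kraurp {R}; 6:draur {D}; 7:draur {D}; 8:feirp {D,R}; 9:thee {D,C}.
At position 1, choosing N makes rule 1 impossible to satisfy; hence R.
At position 2, choosing D makes rule 1 impossible to satisfy; hence R.
At position 3, choosing N makes rule 2 impossible to satisfy; hence C.
At position 4, choosing N makes rule 1 impossible to satisfy; hence R.
At position 8, choosing D makes rule 1 impossible to satisfy; hence R.
At position 9, choosing D makes rule 2 impossible to satisfy; hence C.
The only consistent sequence is: R R C R R D D R C.
Checking: rule 1 satisfied; rule 2 satisfied; rule 3 satisfied.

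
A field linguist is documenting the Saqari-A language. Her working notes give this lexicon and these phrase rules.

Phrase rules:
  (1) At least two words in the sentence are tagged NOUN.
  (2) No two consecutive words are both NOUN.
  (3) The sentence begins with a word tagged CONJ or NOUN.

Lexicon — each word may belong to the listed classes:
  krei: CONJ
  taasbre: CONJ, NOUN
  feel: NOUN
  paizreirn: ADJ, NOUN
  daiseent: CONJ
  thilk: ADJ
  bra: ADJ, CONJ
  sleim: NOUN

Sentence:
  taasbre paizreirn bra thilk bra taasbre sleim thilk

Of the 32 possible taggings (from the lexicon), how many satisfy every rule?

8

Candidates per position — 1:taasbre {CONJ,NOUN}; 2:paizreirn {ADJ,NOUN}; 3:bra {ADJ,CONJ}; 4:thilk {ADJ}; 5:bra {ADJ,CONJ}; 6:taasbre {CONJ,NOUN}; 7:sleim {NOUN}; 8:thilk {ADJ}.
There are 32 candidate sequences in total.
Checking each against the rules leaves 8 sequences.
Count = 8.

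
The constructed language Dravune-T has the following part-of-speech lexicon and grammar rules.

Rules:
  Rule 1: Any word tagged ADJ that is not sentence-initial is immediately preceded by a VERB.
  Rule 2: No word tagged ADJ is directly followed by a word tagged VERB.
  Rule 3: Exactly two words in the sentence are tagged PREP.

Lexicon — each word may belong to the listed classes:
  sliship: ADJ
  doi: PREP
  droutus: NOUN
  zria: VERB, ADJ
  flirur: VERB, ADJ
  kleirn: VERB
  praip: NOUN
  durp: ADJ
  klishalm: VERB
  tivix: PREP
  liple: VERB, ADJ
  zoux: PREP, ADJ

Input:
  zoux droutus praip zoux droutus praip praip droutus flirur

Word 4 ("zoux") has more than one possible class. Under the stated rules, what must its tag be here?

PREP

Candidates per position — 1:zoux {PREP,ADJ}; 2:droutus {NOUN}; 3:praip {NOUN}; 4:zoux {PREP,ADJ}; 5:droutus {NOUN}; 6:praip {NOUN}; 7:praip {NOUN}; 8:droutus {NOUN}; 9:flirur {VERB,ADJ}.
Position 1: ADJ is ruled out by rule 3; that leaves PREP.
Position 4: ADJ is ruled out by rule 1; that leaves PREP.
Position 9: ADJ is ruled out by rule 1; that leaves VERB.
So the tagging must be: PREP NOUN NOUN PREP NOUN NOUN NOUN NOUN VERB.
Verifying each rule — rule 1 holds; rule 2 holds; rule 3 holds.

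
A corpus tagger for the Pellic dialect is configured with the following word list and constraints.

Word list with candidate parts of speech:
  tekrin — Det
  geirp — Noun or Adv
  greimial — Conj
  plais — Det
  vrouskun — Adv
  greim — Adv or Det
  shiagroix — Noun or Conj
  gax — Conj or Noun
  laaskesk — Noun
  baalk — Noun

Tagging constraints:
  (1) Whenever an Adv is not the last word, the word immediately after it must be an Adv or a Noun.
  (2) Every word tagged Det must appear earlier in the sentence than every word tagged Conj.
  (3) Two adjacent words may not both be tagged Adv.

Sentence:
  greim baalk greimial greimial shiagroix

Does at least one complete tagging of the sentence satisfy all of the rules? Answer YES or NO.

YES

Candidates per position — 1:greim {Adv,Det}; 2:baalk {Noun}; 3:greimial {Conj}; 4:greimial {Conj}; 5:shiagroix {Noun,Conj}.
One satisfying assignment: Det Noun Conj Conj Noun.
Rule-by-rule: rule 1 holds; rule 2 holds; rule 3 holds.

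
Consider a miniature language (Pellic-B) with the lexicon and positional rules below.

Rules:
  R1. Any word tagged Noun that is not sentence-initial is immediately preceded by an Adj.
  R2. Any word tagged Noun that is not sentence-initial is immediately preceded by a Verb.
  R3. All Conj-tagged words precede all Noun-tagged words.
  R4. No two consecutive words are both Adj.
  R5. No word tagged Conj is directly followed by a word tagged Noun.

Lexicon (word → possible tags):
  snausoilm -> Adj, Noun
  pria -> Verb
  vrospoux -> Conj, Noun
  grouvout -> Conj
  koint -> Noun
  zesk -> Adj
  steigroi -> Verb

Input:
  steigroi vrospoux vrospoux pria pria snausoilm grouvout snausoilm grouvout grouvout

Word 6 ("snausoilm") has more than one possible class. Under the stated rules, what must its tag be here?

Adj

Candidates per position — 1:steigroi {Verb}; 2:vrospoux {Conj,Noun}; 3:vrospoux {Conj,Noun}; 4:pria {Verb}; 5:pria {Verb}; 6:snausoilm {Adj,Noun}; 7:grouvout {Conj}; 8:snausoilm {Adj,Noun}; 9:grouvout {Conj}; 10:grouvout {Conj}.
Position 2: Noun is ruled out by rule 1; that leaves Conj.
Position 3: Noun is ruled out by rule 1; that leaves Conj.
Position 6: Noun is ruled out by rule 1; that leaves Adj.
Position 8: Noun is ruled out by rule 1; that leaves Adj.
So the tagging must be: Verb Conj Conj Verb Verb Adj Conj Adj Conj Conj.
Checking: rule 1 holds; rule 2 holds; rule 3 holds; rule 4 holds; rule 5 holds.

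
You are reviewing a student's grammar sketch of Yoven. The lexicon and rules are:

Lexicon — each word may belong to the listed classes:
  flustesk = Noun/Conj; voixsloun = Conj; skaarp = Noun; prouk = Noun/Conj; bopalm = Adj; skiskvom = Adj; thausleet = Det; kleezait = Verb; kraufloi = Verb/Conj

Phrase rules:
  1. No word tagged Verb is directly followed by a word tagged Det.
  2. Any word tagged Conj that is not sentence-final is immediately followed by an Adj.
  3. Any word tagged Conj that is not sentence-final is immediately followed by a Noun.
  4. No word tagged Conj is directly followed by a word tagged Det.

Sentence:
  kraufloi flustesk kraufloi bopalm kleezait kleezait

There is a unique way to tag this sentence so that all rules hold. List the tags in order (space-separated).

Candidates per position — 1:kraufloi {Verb,Conj}; 2:flustesk {Noun,Conj}; 3:kraufloi {Verb,Conj}; 4:bopalm {Adj}; 5:kleezait {Verb}; 6:kleezait {Verb}.
Position 1: Conj is ruled out by rule 2; that leaves Verb.
Position 2: Conj is ruled out by rule 2; that leaves Noun.
Position 3: Conj is ruled out by rule 3; that leaves Verb.
That leaves exactly one tagging: Verb Noun Verb Adj Verb Verb.
Verifying each rule — rule 1 ok; rule 2 ok; rule 3 ok; rule 4 ok.

Verb Noun Verb Adj Verb Verb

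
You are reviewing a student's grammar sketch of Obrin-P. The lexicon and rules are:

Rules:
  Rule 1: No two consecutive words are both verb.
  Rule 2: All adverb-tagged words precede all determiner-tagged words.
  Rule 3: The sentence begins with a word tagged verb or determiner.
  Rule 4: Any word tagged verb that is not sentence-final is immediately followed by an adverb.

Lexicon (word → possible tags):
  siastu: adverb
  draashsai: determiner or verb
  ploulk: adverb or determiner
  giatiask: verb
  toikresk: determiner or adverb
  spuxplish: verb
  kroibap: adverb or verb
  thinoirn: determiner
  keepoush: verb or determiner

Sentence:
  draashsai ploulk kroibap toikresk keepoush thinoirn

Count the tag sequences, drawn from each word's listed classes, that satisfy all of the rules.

Candidates per position — 1:draashsai {determiner,verb}; 2:ploulk {adverb,determiner}; 3:kroibap {adverb,verb}; 4:toikresk {determiner,adverb}; 5:keepoush {verb,determiner}; 6:thinoirn {determiner}.
There are 32 candidate sequences in total.
The sequences that satisfy every rule: verb adverb adverb determiner determiner determiner; verb adverb adverb adverb determiner determiner; verb adverb verb adverb determiner determiner.
Count = 3.

3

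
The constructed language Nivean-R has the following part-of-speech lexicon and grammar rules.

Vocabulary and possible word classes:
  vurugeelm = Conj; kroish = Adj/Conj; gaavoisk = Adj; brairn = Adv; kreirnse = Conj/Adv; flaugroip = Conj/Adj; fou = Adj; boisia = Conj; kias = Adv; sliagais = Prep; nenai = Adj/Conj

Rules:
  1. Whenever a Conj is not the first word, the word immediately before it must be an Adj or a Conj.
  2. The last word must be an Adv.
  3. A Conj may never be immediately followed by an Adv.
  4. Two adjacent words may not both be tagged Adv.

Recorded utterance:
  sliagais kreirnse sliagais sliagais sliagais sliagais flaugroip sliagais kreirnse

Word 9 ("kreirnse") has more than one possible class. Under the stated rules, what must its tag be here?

Adv

Candidates per position — 1:sliagais {Prep}; 2:kreirnse {Conj,Adv}; 3:sliagais {Prep}; 4:sliagais {Prep}; 5:sliagais {Prep}; 6:sliagais {Prep}; 7:flaugroip {Conj,Adj}; 8:sliagais {Prep}; 9:kreirnse {Conj,Adv}.
Word 2 cannot be Conj — rule 1 would then fail for every completion. It is Adv.
Word 7 cannot be Conj — rule 1 would then fail for every completion. It is Adj.
Word 9 cannot be Conj — rule 1 would then fail for every completion. It is Adv.
The unique satisfying tagging is: Prep Adv Prep Prep Prep Prep Adj Prep Adv.
Check: rule 1 satisfied; rule 2 satisfied; rule 3 satisfied; rule 4 satisfied.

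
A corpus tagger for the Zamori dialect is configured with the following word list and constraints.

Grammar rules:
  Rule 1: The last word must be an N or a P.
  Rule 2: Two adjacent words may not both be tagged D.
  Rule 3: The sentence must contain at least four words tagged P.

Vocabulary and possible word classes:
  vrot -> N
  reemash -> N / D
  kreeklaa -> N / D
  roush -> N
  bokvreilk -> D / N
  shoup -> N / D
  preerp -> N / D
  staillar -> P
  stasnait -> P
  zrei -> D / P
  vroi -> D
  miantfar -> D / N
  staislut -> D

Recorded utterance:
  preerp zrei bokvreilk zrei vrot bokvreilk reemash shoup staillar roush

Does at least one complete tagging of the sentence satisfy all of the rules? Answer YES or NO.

Candidates per position — 1:preerp {N,D}; 2:zrei {D,P}; 3:bokvreilk {D,N}; 4:zrei {D,P}; 5:vrot {N}; 6:bokvreilk {D,N}; 7:reemash {N,D}; 8:shoup {N,D}; 9:staillar {P}; 10:roush {N}.
Rule 3 cannot be satisfied by any choice of tags from the lexicon.
So there is no consistent tagging.

NO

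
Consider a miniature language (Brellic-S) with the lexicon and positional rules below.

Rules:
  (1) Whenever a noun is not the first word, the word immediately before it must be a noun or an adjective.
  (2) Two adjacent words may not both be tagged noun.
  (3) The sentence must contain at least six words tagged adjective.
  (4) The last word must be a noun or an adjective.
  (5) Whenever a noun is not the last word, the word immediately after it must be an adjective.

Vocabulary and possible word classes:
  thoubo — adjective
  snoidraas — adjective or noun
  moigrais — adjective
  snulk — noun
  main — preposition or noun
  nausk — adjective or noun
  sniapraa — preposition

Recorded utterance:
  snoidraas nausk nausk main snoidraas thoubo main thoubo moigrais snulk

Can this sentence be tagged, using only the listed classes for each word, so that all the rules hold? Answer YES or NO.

Candidates per position — 1:snoidraas {adjective,noun}; 2:nausk {adjective,noun}; 3:nausk {adjective,noun}; 4:main {preposition,noun}; 5:snoidraas {adjective,noun}; 6:thoubo {adjective}; 7:main {preposition,noun}; 8:thoubo {adjective}; 9:moigrais {adjective}; 10:snulk {noun}.
One satisfying assignment: noun adjective adjective preposition adjective adjective preposition adjective adjective noun.
Check: rule 1 holds; rule 2 holds; rule 3 holds; rule 4 holds; rule 5 holds.

YES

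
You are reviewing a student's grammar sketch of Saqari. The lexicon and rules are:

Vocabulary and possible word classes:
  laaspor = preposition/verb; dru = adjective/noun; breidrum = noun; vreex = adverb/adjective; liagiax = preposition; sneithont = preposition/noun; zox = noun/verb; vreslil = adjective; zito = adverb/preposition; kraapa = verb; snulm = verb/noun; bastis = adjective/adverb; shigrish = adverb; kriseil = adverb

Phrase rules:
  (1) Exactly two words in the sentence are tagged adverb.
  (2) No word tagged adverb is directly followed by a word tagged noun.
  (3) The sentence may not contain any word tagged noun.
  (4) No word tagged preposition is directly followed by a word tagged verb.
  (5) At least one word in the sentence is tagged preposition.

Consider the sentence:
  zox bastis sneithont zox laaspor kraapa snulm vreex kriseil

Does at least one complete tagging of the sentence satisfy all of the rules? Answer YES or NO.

Candidates per position — 1:zox {noun,verb}; 2:bastis {adjective,adverb}; 3:sneithont {preposition,noun}; 4:zox {noun,verb}; 5:laaspor {preposition,verb}; 6:kraapa {verb}; 7:snulm {verb,noun}; 8:vreex {adverb,adjective}; 9:kriseil {adverb}.
Every candidate sequence violates at least one rule; no consistent tagging exists.

NO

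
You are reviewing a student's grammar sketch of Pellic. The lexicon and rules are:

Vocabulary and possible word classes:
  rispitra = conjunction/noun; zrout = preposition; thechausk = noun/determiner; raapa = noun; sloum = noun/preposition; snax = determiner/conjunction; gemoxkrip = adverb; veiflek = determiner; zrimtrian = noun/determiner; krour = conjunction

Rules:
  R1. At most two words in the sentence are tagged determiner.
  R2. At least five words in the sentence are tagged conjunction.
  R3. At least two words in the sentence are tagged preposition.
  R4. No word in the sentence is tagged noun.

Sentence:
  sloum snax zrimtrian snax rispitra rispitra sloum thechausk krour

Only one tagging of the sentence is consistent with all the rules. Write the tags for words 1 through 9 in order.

preposition conjunction determiner conjunction conjunction conjunction preposition determiner conjunction

Candidates per position — 1:sloum {noun,preposition}; 2:snax {determiner,conjunction}; 3:zrimtrian {noun,determiner}; 4:snax {determiner,conjunction}; 5:rispitra {conjunction,noun}; 6:rispitra {conjunction,noun}; 7:sloum {noun,preposition}; 8:thechausk {noun,determiner}; 9:krour {conjunction}.
Position 1: tagging it noun would leave rule 3 unsatisfiable, so it must be preposition.
Position 2: tagging it determiner would leave rule 2 unsatisfiable, so it must be conjunction.
Position 3: tagging it noun would leave rule 4 unsatisfiable, so it must be determiner.
Position 4: tagging it determiner would leave rule 2 unsatisfiable, so it must be conjunction.
Position 5: tagging it noun would leave rule 2 unsatisfiable, so it must be conjunction.
Position 6: tagging it noun would leave rule 2 unsatisfiable, so it must be conjunction.
Position 7: tagging it noun would leave rule 3 unsatisfiable, so it must be preposition.
Position 8: tagging it noun would leave rule 4 unsatisfiable, so it must be determiner.
That leaves exactly one tagging: preposition conjunction determiner conjunction conjunction conjunction preposition determiner conjunction.
Check: rule 1 ✓; rule 2 ✓; rule 3 ✓; rule 4 ✓.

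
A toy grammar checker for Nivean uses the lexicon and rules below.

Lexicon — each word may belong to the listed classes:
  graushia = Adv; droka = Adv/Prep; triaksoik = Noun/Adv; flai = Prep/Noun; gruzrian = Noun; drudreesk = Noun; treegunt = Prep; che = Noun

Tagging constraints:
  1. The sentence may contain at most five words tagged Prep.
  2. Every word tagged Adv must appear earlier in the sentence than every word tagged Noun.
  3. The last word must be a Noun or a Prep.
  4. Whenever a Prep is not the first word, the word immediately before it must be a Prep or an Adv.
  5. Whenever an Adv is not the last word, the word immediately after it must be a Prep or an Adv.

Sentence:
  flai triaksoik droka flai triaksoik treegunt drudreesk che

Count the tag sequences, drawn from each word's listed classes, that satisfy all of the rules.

2

Candidates per position — 1:flai {Prep,Noun}; 2:triaksoik {Noun,Adv}; 3:droka {Adv,Prep}; 4:flai {Prep,Noun}; 5:triaksoik {Noun,Adv}; 6:treegunt {Prep}; 7:drudreesk {Noun}; 8:che {Noun}.
There are 32 candidate sequences in total.
The sequences that satisfy every rule: Prep Adv Adv Prep Adv Prep Noun Noun; Prep Adv Prep Prep Adv Prep Noun Noun.
Count = 2.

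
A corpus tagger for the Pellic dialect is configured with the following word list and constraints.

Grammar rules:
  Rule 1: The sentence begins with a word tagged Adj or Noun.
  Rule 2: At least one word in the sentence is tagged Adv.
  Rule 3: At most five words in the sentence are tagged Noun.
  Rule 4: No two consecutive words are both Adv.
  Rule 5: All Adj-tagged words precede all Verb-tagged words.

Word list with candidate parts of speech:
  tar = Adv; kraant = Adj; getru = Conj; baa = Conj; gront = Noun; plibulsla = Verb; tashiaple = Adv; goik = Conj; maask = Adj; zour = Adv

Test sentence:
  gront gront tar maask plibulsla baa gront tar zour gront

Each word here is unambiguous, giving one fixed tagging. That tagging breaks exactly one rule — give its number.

Fixed tagging: Noun Noun Adv Adj Verb Conj Noun Adv Adv Noun.
Rule check: R1 ✓, R2 ✓, R3 ✓, R4 ✗, R5 ✓.
Only rule 4 fails.

4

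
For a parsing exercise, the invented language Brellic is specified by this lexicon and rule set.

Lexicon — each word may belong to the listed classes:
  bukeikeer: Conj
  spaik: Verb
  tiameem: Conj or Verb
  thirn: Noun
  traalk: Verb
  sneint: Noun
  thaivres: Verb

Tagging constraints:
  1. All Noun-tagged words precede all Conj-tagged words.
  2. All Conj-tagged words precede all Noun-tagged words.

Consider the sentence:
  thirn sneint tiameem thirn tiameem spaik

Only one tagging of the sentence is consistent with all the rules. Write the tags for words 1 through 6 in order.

Candidates per position — 1:thirn {Noun}; 2:sneint {Noun}; 3:tiameem {Conj,Verb}; 4:thirn {Noun}; 5:tiameem {Conj,Verb}; 6:spaik {Verb}.
If word 3 were Conj, no tagging could satisfy rule 1; so word 3 is Verb.
If word 5 were Conj, no tagging could satisfy rule 2; so word 5 is Verb.
So the tagging must be: Noun Noun Verb Noun Verb Verb.
Checking: rule 1 ok; rule 2 ok.

Noun Noun Verb Noun Verb Verb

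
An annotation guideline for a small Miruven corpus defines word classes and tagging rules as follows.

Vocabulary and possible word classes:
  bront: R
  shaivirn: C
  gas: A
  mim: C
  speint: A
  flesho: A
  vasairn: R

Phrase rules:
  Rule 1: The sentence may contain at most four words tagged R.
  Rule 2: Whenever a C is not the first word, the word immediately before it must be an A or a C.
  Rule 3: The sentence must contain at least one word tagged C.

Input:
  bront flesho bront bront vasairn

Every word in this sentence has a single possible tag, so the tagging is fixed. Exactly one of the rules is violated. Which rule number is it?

Fixed tagging: R A R R R.
Checking each rule: R1 ✓, R2 ✓, R3 ✗.
Only rule 3 fails.

3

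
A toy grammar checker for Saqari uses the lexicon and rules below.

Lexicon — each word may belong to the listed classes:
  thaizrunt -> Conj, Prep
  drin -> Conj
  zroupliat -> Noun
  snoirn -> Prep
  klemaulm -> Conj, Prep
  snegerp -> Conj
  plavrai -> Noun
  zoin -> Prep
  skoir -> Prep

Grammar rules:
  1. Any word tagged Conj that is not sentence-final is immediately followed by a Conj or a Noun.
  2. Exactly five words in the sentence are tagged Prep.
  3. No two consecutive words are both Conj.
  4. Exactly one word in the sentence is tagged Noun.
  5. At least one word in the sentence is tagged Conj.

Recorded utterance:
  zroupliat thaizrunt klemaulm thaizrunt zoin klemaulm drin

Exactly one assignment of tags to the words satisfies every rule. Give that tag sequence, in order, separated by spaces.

Noun Prep Prep Prep Prep Prep Conj

Candidates per position — 1:zroupliat {Noun}; 2:thaizrunt {Conj,Prep}; 3:klemaulm {Conj,Prep}; 4:thaizrunt {Conj,Prep}; 5:zoin {Prep}; 6:klemaulm {Conj,Prep}; 7:drin {Conj}.
Position 2: Conj is ruled out by rule 1; that leaves Prep.
Position 3: Conj is ruled out by rule 1; that leaves Prep.
Position 4: Conj is ruled out by rule 1; that leaves Prep.
Position 6: Conj is ruled out by rule 2; that leaves Prep.
That leaves exactly one tagging: Noun Prep Prep Prep Prep Prep Conj.
Check: rule 1 ✓; rule 2 ✓; rule 3 ✓; rule 4 ✓; rule 5 ✓.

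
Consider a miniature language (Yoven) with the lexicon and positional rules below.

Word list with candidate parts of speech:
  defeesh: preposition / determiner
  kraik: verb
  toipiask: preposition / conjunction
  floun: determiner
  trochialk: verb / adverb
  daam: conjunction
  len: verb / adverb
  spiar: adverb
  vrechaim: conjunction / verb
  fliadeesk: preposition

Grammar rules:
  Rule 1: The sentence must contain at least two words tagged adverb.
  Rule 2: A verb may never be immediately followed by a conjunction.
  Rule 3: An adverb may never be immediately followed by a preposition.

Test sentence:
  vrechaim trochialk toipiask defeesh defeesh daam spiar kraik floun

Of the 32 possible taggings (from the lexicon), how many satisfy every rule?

8

Candidates per position — 1:vrechaim {conjunction,verb}; 2:trochialk {verb,adverb}; 3:toipiask {preposition,conjunction}; 4:defeesh {preposition,determiner}; 5:defeesh {preposition,determiner}; 6:daam {conjunction}; 7:spiar {adverb}; 8:kraik {verb}; 9:floun {determiner}.
There are 32 candidate sequences in total.
Checking each against the rules leaves 8 sequences.
Count = 8.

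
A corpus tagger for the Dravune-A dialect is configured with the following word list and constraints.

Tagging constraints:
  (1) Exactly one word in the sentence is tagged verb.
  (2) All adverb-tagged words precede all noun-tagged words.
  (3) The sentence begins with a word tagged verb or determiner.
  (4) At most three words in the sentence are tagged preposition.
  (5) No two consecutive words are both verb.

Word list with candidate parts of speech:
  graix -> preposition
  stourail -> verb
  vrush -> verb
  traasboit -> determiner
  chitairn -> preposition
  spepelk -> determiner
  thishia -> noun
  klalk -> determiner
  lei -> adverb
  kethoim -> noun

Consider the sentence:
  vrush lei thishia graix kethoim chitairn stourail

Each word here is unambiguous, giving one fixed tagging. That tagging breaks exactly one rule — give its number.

1

Fixed tagging: verb adverb noun preposition noun preposition verb.
Rule check: R1 violated, R2 holds, R3 holds, R4 holds, R5 holds.
Only rule 1 fails.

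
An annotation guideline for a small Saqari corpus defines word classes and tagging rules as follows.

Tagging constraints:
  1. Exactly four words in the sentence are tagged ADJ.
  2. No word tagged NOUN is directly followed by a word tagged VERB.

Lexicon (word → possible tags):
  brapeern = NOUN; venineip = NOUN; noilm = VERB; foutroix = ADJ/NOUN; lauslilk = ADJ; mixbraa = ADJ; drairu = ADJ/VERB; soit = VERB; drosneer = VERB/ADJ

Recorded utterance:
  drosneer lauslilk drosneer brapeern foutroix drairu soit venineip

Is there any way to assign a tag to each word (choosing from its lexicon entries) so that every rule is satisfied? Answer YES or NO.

YES

Candidates per position — 1:drosneer {VERB,ADJ}; 2:lauslilk {ADJ}; 3:drosneer {VERB,ADJ}; 4:brapeern {NOUN}; 5:foutroix {ADJ,NOUN}; 6:drairu {ADJ,VERB}; 7:soit {VERB}; 8:venineip {NOUN}.
One satisfying assignment: ADJ ADJ ADJ NOUN NOUN ADJ VERB NOUN.
Check: rule 1 satisfied; rule 2 satisfied.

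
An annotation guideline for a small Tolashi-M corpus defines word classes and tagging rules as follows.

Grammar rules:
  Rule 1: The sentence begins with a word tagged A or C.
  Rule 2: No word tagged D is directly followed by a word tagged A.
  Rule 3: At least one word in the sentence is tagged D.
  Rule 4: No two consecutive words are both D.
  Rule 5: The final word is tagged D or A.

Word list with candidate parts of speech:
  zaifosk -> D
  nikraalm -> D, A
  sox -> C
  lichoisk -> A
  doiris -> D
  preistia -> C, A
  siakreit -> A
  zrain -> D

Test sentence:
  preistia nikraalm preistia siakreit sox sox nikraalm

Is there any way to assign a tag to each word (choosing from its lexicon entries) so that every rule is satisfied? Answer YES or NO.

Candidates per position — 1:preistia {C,A}; 2:nikraalm {D,A}; 3:preistia {C,A}; 4:siakreit {A}; 5:sox {C}; 6:sox {C}; 7:nikraalm {D,A}.
One satisfying assignment: C D C A C C D.
Check: rule 1 holds; rule 2 holds; rule 3 holds; rule 4 holds; rule 5 holds.

YES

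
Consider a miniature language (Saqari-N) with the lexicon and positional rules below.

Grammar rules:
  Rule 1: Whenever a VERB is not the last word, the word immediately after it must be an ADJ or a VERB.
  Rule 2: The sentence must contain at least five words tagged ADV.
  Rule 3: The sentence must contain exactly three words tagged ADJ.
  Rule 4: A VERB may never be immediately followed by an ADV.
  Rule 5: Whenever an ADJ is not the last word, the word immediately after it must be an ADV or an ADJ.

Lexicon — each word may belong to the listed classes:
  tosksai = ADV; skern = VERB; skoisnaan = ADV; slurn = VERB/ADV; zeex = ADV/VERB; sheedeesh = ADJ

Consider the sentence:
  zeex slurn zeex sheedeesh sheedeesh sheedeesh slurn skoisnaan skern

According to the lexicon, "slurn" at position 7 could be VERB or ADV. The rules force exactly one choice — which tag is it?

ADV

Candidates per position — 1:zeex {ADV,VERB}; 2:slurn {VERB,ADV}; 3:zeex {ADV,VERB}; 4:sheedeesh {ADJ}; 5:sheedeesh {ADJ}; 6:sheedeesh {ADJ}; 7:slurn {VERB,ADV}; 8:skoisnaan {ADV}; 9:skern {VERB}.
If word 1 were VERB, no tagging could satisfy rule 2; so word 1 is ADV.
If word 2 were VERB, no tagging could satisfy rule 2; so word 2 is ADV.
If word 3 were VERB, no tagging could satisfy rule 2; so word 3 is ADV.
If word 7 were VERB, no tagging could satisfy rule 1; so word 7 is ADV.
The unique satisfying tagging is: ADV ADV ADV ADJ ADJ ADJ ADV ADV VERB.
Rule-by-rule: rule 1 ✓; rule 2 ✓; rule 3 ✓; rule 4 ✓; rule 5 ✓.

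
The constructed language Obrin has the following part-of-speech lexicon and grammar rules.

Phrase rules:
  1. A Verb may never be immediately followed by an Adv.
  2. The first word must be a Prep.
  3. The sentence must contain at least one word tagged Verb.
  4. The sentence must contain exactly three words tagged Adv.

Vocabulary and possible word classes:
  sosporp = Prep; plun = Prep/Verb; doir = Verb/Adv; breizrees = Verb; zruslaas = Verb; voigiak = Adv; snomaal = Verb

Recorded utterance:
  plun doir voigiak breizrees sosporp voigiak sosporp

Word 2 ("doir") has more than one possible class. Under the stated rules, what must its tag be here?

Adv

Candidates per position — 1:plun {Prep,Verb}; 2:doir {Verb,Adv}; 3:voigiak {Adv}; 4:breizrees {Verb}; 5:sosporp {Prep}; 6:voigiak {Adv}; 7:sosporp {Prep}.
Word 1 cannot be Verb — rule 1 would then fail for every completion. It is Prep.
Word 2 cannot be Verb — rule 1 would then fail for every completion. It is Adv.
The unique satisfying tagging is: Prep Adv Adv Verb Prep Adv Prep.
Check: rule 1 satisfied; rule 2 satisfied; rule 3 satisfied; rule 4 satisfied.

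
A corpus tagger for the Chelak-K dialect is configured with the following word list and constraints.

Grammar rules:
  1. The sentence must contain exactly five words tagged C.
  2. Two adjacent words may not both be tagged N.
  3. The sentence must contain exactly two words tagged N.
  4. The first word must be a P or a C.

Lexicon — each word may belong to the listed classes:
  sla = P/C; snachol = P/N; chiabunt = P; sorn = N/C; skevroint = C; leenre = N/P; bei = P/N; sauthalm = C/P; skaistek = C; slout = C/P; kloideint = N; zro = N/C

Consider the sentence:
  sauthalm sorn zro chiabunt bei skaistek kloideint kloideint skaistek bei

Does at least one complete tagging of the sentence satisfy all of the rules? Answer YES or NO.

Candidates per position — 1:sauthalm {C,P}; 2:sorn {N,C}; 3:zro {N,C}; 4:chiabunt {P}; 5:bei {P,N}; 6:skaistek {C}; 7:kloideint {N}; 8:kloideint {N}; 9:skaistek {C}; 10:bei {P,N}.
Rule 2 cannot be satisfied by any choice of tags from the lexicon.
So there is no consistent tagging.

NO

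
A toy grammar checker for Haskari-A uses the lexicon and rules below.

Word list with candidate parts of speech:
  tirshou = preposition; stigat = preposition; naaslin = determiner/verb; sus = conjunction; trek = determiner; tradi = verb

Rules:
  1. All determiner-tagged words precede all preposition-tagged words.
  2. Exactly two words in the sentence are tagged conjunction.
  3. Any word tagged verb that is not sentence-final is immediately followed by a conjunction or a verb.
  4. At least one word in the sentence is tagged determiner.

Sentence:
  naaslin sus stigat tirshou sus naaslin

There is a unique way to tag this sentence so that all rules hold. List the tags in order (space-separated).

Candidates per position — 1:naaslin {determiner,verb}; 2:sus {conjunction}; 3:stigat {preposition}; 4:tirshou {preposition}; 5:sus {conjunction}; 6:naaslin {determiner,verb}.
If word 6 were determiner, no tagging could satisfy rule 1; so word 6 is verb.
If word 1 were verb, no tagging could satisfy rule 4; so word 1 is determiner.
The only consistent sequence is: determiner conjunction preposition preposition conjunction verb.
Checking: rule 1 holds; rule 2 holds; rule 3 holds; rule 4 holds.

determiner conjunction preposition preposition conjunction verb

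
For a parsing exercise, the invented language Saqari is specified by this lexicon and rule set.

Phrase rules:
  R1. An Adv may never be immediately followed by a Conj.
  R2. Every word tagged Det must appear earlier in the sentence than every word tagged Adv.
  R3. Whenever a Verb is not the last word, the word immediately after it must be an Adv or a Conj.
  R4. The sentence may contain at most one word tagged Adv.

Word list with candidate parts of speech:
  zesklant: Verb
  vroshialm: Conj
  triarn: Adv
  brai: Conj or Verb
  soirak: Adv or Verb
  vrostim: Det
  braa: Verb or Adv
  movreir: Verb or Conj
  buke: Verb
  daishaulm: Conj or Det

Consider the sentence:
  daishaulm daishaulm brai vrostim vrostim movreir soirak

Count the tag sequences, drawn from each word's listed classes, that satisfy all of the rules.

12

Candidates per position — 1:daishaulm {Conj,Det}; 2:daishaulm {Conj,Det}; 3:brai {Conj,Verb}; 4:vrostim {Det}; 5:vrostim {Det}; 6:movreir {Verb,Conj}; 7:soirak {Adv,Verb}.
There are 32 candidate sequences in total.
Checking each against the rules leaves 12 sequences.
Count = 12.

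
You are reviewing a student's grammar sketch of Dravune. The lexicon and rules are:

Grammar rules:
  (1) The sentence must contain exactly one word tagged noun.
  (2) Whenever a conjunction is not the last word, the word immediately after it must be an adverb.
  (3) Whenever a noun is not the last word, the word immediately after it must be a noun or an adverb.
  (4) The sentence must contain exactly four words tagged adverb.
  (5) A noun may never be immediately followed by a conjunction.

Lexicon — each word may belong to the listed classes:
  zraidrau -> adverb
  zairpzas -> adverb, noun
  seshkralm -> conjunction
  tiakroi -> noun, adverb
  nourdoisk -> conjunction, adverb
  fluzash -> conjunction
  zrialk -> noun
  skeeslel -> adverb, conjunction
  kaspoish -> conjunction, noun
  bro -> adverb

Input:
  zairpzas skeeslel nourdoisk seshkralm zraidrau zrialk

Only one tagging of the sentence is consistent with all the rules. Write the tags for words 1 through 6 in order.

adverb adverb adverb conjunction adverb noun

Candidates per position — 1:zairpzas {adverb,noun}; 2:skeeslel {adverb,conjunction}; 3:nourdoisk {conjunction,adverb}; 4:seshkralm {conjunction}; 5:zraidrau {adverb}; 6:zrialk {noun}.
Position 1: tagging it noun would leave rule 1 unsatisfiable, so it must be adverb.
Position 2: tagging it conjunction would leave rule 4 unsatisfiable, so it must be adverb.
Position 3: tagging it conjunction would leave rule 2 unsatisfiable, so it must be adverb.
The only consistent sequence is: adverb adverb adverb conjunction adverb noun.
Rule-by-rule: rule 1 holds; rule 2 holds; rule 3 holds; rule 4 holds; rule 5 holds.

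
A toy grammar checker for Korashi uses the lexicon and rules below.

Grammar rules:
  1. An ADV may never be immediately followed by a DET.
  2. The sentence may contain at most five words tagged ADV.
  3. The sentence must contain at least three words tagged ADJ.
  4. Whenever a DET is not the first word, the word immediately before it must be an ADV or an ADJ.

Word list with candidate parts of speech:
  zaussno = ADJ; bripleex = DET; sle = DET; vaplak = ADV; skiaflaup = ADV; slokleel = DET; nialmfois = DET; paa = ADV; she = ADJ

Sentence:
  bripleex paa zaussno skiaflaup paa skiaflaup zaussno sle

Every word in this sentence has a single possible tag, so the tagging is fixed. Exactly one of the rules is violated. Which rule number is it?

Fixed tagging: DET ADV ADJ ADV ADV ADV ADJ DET.
Applying the rules: R1 holds, R2 holds, R3 violated, R4 holds.
Only rule 3 fails.

3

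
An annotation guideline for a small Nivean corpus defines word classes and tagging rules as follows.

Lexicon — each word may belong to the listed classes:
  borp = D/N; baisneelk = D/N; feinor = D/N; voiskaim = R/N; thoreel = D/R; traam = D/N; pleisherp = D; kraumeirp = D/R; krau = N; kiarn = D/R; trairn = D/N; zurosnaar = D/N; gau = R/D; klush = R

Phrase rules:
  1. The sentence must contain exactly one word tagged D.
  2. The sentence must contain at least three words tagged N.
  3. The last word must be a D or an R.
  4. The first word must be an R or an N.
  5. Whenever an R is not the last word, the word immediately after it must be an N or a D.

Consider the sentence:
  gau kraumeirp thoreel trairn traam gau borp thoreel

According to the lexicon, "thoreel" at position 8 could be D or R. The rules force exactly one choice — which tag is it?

Candidates per position — 1:gau {R,D}; 2:kraumeirp {D,R}; 3:thoreel {D,R}; 4:trairn {D,N}; 5:traam {D,N}; 6:gau {R,D}; 7:borp {D,N}; 8:thoreel {D,R}.
At position 1, choosing D makes rule 4 impossible to satisfy; hence R.
At position 2, choosing R makes rule 5 impossible to satisfy; hence D.
At position 3, choosing D makes rule 1 impossible to satisfy; hence R.
At position 4, choosing D makes rule 1 impossible to satisfy; hence N.
At position 5, choosing D makes rule 1 impossible to satisfy; hence N.
At position 6, choosing D makes rule 1 impossible to satisfy; hence R.
At position 7, choosing D makes rule 1 impossible to satisfy; hence N.
At position 8, choosing D makes rule 1 impossible to satisfy; hence R.
The unique satisfying tagging is: R D R N N R N R.
Check: rule 1 holds; rule 2 holds; rule 3 holds; rule 4 holds; rule 5 holds.

R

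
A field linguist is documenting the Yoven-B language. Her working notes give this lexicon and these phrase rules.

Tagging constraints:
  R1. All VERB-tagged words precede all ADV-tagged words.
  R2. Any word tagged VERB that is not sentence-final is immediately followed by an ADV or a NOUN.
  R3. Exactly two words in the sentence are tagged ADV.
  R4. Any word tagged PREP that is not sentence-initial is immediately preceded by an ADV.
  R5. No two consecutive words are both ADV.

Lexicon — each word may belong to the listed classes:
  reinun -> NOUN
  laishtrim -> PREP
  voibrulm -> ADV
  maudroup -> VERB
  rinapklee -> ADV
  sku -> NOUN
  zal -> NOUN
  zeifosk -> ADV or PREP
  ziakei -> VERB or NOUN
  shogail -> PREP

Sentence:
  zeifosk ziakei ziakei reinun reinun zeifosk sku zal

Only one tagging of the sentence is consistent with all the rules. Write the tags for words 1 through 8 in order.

Candidates per position — 1:zeifosk {ADV,PREP}; 2:ziakei {VERB,NOUN}; 3:ziakei {VERB,NOUN}; 4:reinun {NOUN}; 5:reinun {NOUN}; 6:zeifosk {ADV,PREP}; 7:sku {NOUN}; 8:zal {NOUN}.
At position 1, choosing PREP makes rule 3 impossible to satisfy; hence ADV.
At position 2, choosing VERB makes rule 1 impossible to satisfy; hence NOUN.
At position 3, choosing VERB makes rule 1 impossible to satisfy; hence NOUN.
At position 6, choosing PREP makes rule 3 impossible to satisfy; hence ADV.
The unique satisfying tagging is: ADV NOUN NOUN NOUN NOUN ADV NOUN NOUN.
Verifying each rule — rule 1 ✓; rule 2 ✓; rule 3 ✓; rule 4 ✓; rule 5 ✓.

ADV NOUN NOUN NOUN NOUN ADV NOUN NOUN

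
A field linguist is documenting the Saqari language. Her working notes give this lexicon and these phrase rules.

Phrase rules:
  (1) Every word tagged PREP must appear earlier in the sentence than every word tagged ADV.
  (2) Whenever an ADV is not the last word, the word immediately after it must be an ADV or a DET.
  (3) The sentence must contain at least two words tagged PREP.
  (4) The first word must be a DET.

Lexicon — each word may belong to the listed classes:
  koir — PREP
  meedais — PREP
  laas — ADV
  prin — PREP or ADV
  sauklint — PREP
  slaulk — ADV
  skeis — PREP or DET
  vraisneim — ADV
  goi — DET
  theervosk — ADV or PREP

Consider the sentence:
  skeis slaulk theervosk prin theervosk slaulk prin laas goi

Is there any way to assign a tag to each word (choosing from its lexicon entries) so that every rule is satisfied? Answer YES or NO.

Candidates per position — 1:skeis {PREP,DET}; 2:slaulk {ADV}; 3:theervosk {ADV,PREP}; 4:prin {PREP,ADV}; 5:theervosk {ADV,PREP}; 6:slaulk {ADV}; 7:prin {PREP,ADV}; 8:laas {ADV}; 9:goi {DET}.
Every candidate sequence violates at least one rule; no consistent tagging exists.

NO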